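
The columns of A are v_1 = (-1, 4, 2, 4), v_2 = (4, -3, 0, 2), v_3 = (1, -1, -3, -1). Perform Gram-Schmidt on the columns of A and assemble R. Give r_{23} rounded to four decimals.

v_1 = (-1, 4, 2, 4); ‖v_1‖ = 6.0828, so e_1 = (-0.1644, 0.6576, 0.3288, 0.6576).
e_1·v_2 = (-0.1644)·4 + 0.6576·(-3) + 0.3288·0 + 0.6576·2 = -1.3152.
u_2 = v_2 + 1.3152·e_1 = (3.7838, -2.1351, 0.4324, 2.8649).
‖u_2‖ = 5.2221, so e_2 = (0.7246, -0.4089, 0.0828, 0.5486).
r_{23} = e_2·v_3 = 0.3364.

r_{23} = 0.3364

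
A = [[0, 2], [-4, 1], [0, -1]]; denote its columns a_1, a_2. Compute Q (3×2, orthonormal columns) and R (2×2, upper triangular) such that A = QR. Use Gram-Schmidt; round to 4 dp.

Q = [[0.0000, 0.8944], [-1.0000, 0.0000], [0.0000, -0.4472]], R = [[4.0000, -1.0000], [0.0000, 2.2361]]

a_1 = (0, -4, 0); ‖a_1‖ = 4.0000, so q_1 = (0.0000, -1.0000, 0.0000).
q_1·a_2 = 0.0000·2 + (-1.0000)·1 + 0.0000·(-1) = -1.0000.
u_2 = a_2 + 1.0000·q_1 = (2.0000, 0.0000, -1.0000).
‖u_2‖ = 2.2361, so q_2 = (0.8944, 0.0000, -0.4472).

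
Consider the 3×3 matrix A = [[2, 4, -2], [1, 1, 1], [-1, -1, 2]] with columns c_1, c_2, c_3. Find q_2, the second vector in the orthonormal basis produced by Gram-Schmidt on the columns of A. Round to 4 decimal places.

q_2 = (0.5774, -0.5774, 0.5774)

q_1 = c_1/‖c_1‖ = (2, 1, -1)/2.4495 = (0.8165, 0.4082, -0.4082).
r_{12} = q_1·c_2 = 4.0825.
u_2 = c_2 − 4.0825·q_1 = (0.6667, -0.6667, 0.6667).
‖u_2‖ = 1.1547, so q_2 = (0.5774, -0.5774, 0.5774).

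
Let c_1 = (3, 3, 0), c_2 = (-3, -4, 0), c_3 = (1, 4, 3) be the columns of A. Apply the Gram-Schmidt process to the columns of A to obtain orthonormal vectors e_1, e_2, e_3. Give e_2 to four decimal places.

e_2 = (0.7071, -0.7071, 0.0000)

c_1 = (3, 3, 0); ‖c_1‖ = 4.2426, so e_1 = (0.7071, 0.7071, 0.0000).
e_1·c_2 = 0.7071·(-3) + 0.7071·(-4) + 0.0000·0 = -4.9497.
u_2 = c_2 + 4.9497·e_1 = (0.5000, -0.5000, 0.0000).
‖u_2‖ = 0.7071, so e_2 = (0.7071, -0.7071, 0.0000).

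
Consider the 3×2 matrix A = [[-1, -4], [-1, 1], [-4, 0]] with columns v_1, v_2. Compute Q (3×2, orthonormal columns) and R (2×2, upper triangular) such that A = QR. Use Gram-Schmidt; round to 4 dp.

q_1 = v_1/‖v_1‖ = (-1, -1, -4)/4.2426 = (-0.2357, -0.2357, -0.9428).
r_{12} = q_1·v_2 = 0.7071.
u_2 = v_2 − 0.7071·q_1 = (-3.8333, 1.1667, 0.6667).
‖u_2‖ = 4.0620, so q_2 = (-0.9437, 0.2872, 0.1641).

Q = [[-0.2357, -0.9437], [-0.2357, 0.2872], [-0.9428, 0.1641]], R = [[4.2426, 0.7071], [0.0000, 4.0620]]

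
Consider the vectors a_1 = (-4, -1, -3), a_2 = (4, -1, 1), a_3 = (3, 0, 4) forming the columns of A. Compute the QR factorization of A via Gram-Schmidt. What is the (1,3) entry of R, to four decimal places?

r_{13} = -4.7068

q_1 = a_1/‖a_1‖ = (-4, -1, -3)/5.0990 = (-0.7845, -0.1961, -0.5883).
r_{13} = q_1·a_3 = -4.7068.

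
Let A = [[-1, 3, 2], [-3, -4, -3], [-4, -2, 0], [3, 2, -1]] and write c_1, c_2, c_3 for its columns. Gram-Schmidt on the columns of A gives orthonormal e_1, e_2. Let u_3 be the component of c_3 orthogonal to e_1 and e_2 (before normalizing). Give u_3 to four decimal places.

u_3 = (-0.6198, -1.1406, -0.0128, -1.3642)

c_1 = (-1, -3, -4, 3); ‖c_1‖ = 5.9161, so e_1 = (-0.1690, -0.5071, -0.6761, 0.5071).
e_1·c_2 = (-0.1690)·3 + (-0.5071)·(-4) + (-0.6761)·(-2) + 0.5071·2 = 3.8877.
u_2 = c_2 − 3.8877·e_1 = (3.6571, -2.0286, 0.6286, 0.0286).
‖u_2‖ = 4.2292, so e_2 = (0.8647, -0.4797, 0.1486, 0.0068).
e_1·c_3 = (-0.1690)·2 + (-0.5071)·(-3) + (-0.6761)·0 + 0.5071·(-1) = 0.6761; e_2·c_3 = 0.8647·2 + (-0.4797)·(-3) + 0.1486·0 + 0.0068·(-1) = 3.1617.
u_3 = c_3 − 0.6761·e_1 − 3.1617·e_2 = (-0.6198, -1.1406, -0.0128, -1.3642).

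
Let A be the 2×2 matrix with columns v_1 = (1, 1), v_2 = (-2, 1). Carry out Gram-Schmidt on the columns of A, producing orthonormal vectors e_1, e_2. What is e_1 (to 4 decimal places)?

v_1 = (1, 1); ‖v_1‖ = 1.4142, so e_1 = (0.7071, 0.7071).

e_1 = (0.7071, 0.7071)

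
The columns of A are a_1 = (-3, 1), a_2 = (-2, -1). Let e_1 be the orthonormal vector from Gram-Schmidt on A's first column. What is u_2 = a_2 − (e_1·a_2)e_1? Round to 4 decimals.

a_1 = (-3, 1); ‖a_1‖ = 3.1623, so e_1 = (-0.9487, 0.3162).
e_1·a_2 = (-0.9487)·(-2) + 0.3162·(-1) = 1.5811.
u_2 = a_2 − 1.5811·e_1 = (-0.5000, -1.5000).

u_2 = (-0.5000, -1.5000)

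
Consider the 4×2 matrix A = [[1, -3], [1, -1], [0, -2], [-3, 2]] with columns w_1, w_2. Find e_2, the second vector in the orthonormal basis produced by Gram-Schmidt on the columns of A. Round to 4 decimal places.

w_1 = (1, 1, 0, -3); ‖w_1‖ = 3.3166, so e_1 = (0.3015, 0.3015, 0.0000, -0.9045).
e_1·w_2 = 0.3015·(-3) + 0.3015·(-1) + 0.0000·(-2) + (-0.9045)·2 = -3.0151.
u_2 = w_2 + 3.0151·e_1 = (-2.0909, -0.0909, -2.0000, -0.7273).
‖u_2‖ = 2.9848, so e_2 = (-0.7005, -0.0305, -0.6701, -0.2437).

e_2 = (-0.7005, -0.0305, -0.6701, -0.2437)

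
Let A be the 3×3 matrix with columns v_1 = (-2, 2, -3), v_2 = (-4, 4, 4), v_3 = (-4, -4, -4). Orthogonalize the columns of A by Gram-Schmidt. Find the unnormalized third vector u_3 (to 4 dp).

e_1 = v_1/‖v_1‖ = (-2, 2, -3)/4.1231 = (-0.4851, 0.4851, -0.7276).
r_{12} = e_1·v_2 = 0.9701.
u_2 = v_2 − 0.9701·e_1 = (-3.5294, 3.5294, 4.7059).
‖u_2‖ = 6.8599, so e_2 = (-0.5145, 0.5145, 0.6860).
r_{13} = e_1·v_3 = 2.9104; r_{23} = e_2·v_3 = -2.7440.
u_3 = v_3 − 2.9104·e_1 + 2.7440·e_2 = (-4.0000, -4.0000, 0.0000).

u_3 = (-4.0000, -4.0000, 0.0000)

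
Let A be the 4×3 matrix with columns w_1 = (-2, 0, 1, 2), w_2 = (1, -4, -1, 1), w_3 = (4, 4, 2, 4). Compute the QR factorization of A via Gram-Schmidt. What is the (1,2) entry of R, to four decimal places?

q_1 = w_1/‖w_1‖ = (-2, 0, 1, 2)/3.0000 = (-0.6667, 0.0000, 0.3333, 0.6667).
r_{12} = q_1·w_2 = -0.3333.

r_{12} = -0.3333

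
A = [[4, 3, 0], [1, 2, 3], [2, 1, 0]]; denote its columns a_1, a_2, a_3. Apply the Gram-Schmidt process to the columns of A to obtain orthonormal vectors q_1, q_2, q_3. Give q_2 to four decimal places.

a_1 = (4, 1, 2); ‖a_1‖ = 4.5826, so q_1 = (0.8729, 0.2182, 0.4364).
q_1·a_2 = 0.8729·3 + 0.2182·2 + 0.4364·1 = 3.4915.
u_2 = a_2 − 3.4915·q_1 = (-0.0476, 1.2381, -0.5238).
‖u_2‖ = 1.3452, so q_2 = (-0.0354, 0.9204, -0.3894).

q_2 = (-0.0354, 0.9204, -0.3894)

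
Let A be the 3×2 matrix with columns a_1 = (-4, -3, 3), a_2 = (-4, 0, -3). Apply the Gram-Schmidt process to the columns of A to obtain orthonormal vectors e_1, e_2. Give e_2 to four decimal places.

e_2 = (-0.6544, 0.1273, -0.7453)

a_1 = (-4, -3, 3); ‖a_1‖ = 5.8310, so e_1 = (-0.6860, -0.5145, 0.5145).
e_1·a_2 = (-0.6860)·(-4) + (-0.5145)·0 + 0.5145·(-3) = 1.2005.
u_2 = a_2 − 1.2005·e_1 = (-3.1765, 0.6176, -3.6176).
‖u_2‖ = 4.8537, so e_2 = (-0.6544, 0.1273, -0.7453).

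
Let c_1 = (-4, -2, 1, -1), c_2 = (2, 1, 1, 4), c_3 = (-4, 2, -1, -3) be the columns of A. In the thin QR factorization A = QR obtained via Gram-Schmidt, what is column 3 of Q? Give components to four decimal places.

e_3 = (-0.4780, 0.8681, -0.1230, 0.0527)

c_1 = (-4, -2, 1, -1); ‖c_1‖ = 4.6904, so e_1 = (-0.8528, -0.4264, 0.2132, -0.2132).
e_1·c_2 = (-0.8528)·2 + (-0.4264)·1 + 0.2132·1 + (-0.2132)·4 = -2.7716.
u_2 = c_2 + 2.7716·e_1 = (-0.3636, -0.1818, 1.5909, 3.4091).
‖u_2‖ = 3.7839, so e_2 = (-0.0961, -0.0480, 0.4204, 0.9009).
e_1·c_3 = (-0.8528)·(-4) + (-0.4264)·2 + 0.2132·(-1) + (-0.2132)·(-3) = 2.9848; e_2·c_3 = (-0.0961)·(-4) + (-0.0480)·2 + 0.4204·(-1) + 0.9009·(-3) = -2.8349.
u_3 = c_3 − 2.9848·e_1 + 2.8349·e_2 = (-1.7270, 3.1365, -0.4444, 0.1905).
‖u_3‖ = 3.6130, so e_3 = (-0.4780, 0.8681, -0.1230, 0.0527).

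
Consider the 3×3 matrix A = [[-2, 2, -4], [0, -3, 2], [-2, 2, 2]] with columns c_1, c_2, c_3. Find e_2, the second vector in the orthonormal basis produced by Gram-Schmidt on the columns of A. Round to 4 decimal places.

e_1 = c_1/‖c_1‖ = (-2, 0, -2)/2.8284 = (-0.7071, 0.0000, -0.7071).
r_{12} = e_1·c_2 = -2.8284.
u_2 = c_2 + 2.8284·e_1 = (0.0000, -3.0000, 0.0000).
‖u_2‖ = 3.0000, so e_2 = (0.0000, -1.0000, 0.0000).

e_2 = (0.0000, -1.0000, 0.0000)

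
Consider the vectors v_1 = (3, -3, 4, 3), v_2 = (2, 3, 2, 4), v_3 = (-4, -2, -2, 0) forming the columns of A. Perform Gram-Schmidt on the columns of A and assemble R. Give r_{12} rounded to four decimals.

q_1 = v_1/‖v_1‖ = (3, -3, 4, 3)/6.5574 = (0.4575, -0.4575, 0.6100, 0.4575).
r_{12} = q_1·v_2 = 2.5925.

r_{12} = 2.5925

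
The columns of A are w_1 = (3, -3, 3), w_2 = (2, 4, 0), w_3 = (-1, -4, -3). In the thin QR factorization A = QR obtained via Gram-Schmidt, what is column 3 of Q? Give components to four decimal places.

q_3 = (0.5345, -0.2673, -0.8018)

w_1 = (3, -3, 3); ‖w_1‖ = 5.1962, so q_1 = (0.5774, -0.5774, 0.5774).
q_1·w_2 = 0.5774·2 + (-0.5774)·4 + 0.5774·0 = -1.1547.
u_2 = w_2 + 1.1547·q_1 = (2.6667, 3.3333, 0.6667).
‖u_2‖ = 4.3205, so q_2 = (0.6172, 0.7715, 0.1543).
q_1·w_3 = 0.5774·(-1) + (-0.5774)·(-4) + 0.5774·(-3) = 0.0000; q_2·w_3 = 0.6172·(-1) + 0.7715·(-4) + 0.1543·(-3) = -4.1662.
u_3 = w_3 + 0.0000·q_1 + 4.1662·q_2 = (1.5714, -0.7857, -2.3571).
‖u_3‖ = 2.9399, so q_3 = (0.5345, -0.2673, -0.8018).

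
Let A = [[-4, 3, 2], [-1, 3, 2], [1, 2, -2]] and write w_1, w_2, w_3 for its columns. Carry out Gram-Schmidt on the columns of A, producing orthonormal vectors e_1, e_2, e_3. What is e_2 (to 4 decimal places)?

e_1 = w_1/‖w_1‖ = (-4, -1, 1)/4.2426 = (-0.9428, -0.2357, 0.2357).
r_{12} = e_1·w_2 = -3.0641.
u_2 = w_2 + 3.0641·e_1 = (0.1111, 2.2778, 2.7222).
‖u_2‖ = 3.5512, so e_2 = (0.0313, 0.6414, 0.7666).

e_2 = (0.0313, 0.6414, 0.7666)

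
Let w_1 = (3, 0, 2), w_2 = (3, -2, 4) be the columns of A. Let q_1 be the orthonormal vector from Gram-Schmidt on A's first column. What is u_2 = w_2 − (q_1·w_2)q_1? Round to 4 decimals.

u_2 = (-0.9231, -2.0000, 1.3846)

q_1 = w_1/‖w_1‖ = (3, 0, 2)/3.6056 = (0.8321, 0.0000, 0.5547).
r_{12} = q_1·w_2 = 4.7150.
u_2 = w_2 − 4.7150·q_1 = (-0.9231, -2.0000, 1.3846).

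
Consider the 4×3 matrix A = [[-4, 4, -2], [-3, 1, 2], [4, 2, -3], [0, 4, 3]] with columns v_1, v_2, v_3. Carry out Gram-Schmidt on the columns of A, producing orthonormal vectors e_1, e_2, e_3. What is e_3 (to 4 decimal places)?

e_1 = v_1/‖v_1‖ = (-4, -3, 4, 0)/6.4031 = (-0.6247, -0.4685, 0.6247, 0.0000).
r_{12} = e_1·v_2 = -1.7179.
u_2 = v_2 + 1.7179·e_1 = (2.9268, 0.1951, 3.0732, 4.0000).
‖u_2‖ = 5.8351, so e_2 = (0.5016, 0.0334, 0.5267, 0.6855).
r_{13} = e_1·v_3 = -1.5617; r_{23} = e_2·v_3 = -0.4598.
u_3 = v_3 + 1.5617·e_1 + 0.4598·e_2 = (-2.7450, 1.2837, -1.7822, 3.3152).
‖u_3‖ = 4.8321, so e_3 = (-0.5681, 0.2657, -0.3688, 0.6861).

e_3 = (-0.5681, 0.2657, -0.3688, 0.6861)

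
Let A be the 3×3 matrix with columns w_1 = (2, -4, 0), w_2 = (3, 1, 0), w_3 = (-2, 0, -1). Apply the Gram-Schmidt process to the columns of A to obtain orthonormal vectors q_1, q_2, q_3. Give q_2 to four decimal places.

w_1 = (2, -4, 0); ‖w_1‖ = 4.4721, so q_1 = (0.4472, -0.8944, 0.0000).
q_1·w_2 = 0.4472·3 + (-0.8944)·1 + 0.0000·0 = 0.4472.
u_2 = w_2 − 0.4472·q_1 = (2.8000, 1.4000, 0.0000).
‖u_2‖ = 3.1305, so q_2 = (0.8944, 0.4472, 0.0000).

q_2 = (0.8944, 0.4472, 0.0000)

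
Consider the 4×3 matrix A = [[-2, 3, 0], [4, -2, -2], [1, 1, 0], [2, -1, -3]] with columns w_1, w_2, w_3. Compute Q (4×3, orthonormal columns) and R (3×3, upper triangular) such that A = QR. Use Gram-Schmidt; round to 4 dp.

w_1 = (-2, 4, 1, 2); ‖w_1‖ = 5.0000, so q_1 = (-0.4000, 0.8000, 0.2000, 0.4000).
q_1·w_2 = (-0.4000)·3 + 0.8000·(-2) + 0.2000·1 + 0.4000·(-1) = -3.0000.
u_2 = w_2 + 3.0000·q_1 = (1.8000, 0.4000, 1.6000, 0.2000).
‖u_2‖ = 2.4495, so q_2 = (0.7348, 0.1633, 0.6532, 0.0816).
q_1·w_3 = (-0.4000)·0 + 0.8000·(-2) + 0.2000·0 + 0.4000·(-3) = -2.8000; q_2·w_3 = 0.7348·0 + 0.1633·(-2) + 0.6532·0 + 0.0816·(-3) = -0.5715.
u_3 = w_3 + 2.8000·q_1 + 0.5715·q_2 = (-0.7000, 0.3333, 0.9333, -1.8333).
‖u_3‖ = 2.1985, so q_3 = (-0.3184, 0.1516, 0.4245, -0.8339).

Q = [[-0.4000, 0.7348, -0.3184], [0.8000, 0.1633, 0.1516], [0.2000, 0.6532, 0.4245], [0.4000, 0.0816, -0.8339]], R = [[5.0000, -3.0000, -2.8000], [0.0000, 2.4495, -0.5715], [0.0000, 0.0000, 2.1985]]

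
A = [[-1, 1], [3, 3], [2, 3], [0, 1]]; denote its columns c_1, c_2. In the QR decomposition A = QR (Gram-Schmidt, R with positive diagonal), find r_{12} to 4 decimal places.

c_1 = (-1, 3, 2, 0); ‖c_1‖ = 3.7417, so q_1 = (-0.2673, 0.8018, 0.5345, 0.0000).
r_{12} = q_1·c_2 = 3.7417.

r_{12} = 3.7417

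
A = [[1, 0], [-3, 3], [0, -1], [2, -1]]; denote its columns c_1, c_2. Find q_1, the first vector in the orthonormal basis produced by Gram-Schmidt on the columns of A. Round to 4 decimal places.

q_1 = (0.2673, -0.8018, 0.0000, 0.5345)

c_1 = (1, -3, 0, 2); ‖c_1‖ = 3.7417, so q_1 = (0.2673, -0.8018, 0.0000, 0.5345).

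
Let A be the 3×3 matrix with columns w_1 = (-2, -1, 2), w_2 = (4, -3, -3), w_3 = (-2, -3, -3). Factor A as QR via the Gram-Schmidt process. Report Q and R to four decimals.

Q = [[-0.6667, 0.3431, -0.6617], [-0.3333, -0.9313, -0.1470], [0.6667, -0.1225, -0.7352]], R = [[3.0000, -3.6667, 0.3333], [0.0000, 4.5338, 2.4752], [0.0000, 0.0000, 3.9702]]

w_1 = (-2, -1, 2); ‖w_1‖ = 3.0000, so e_1 = (-0.6667, -0.3333, 0.6667).
e_1·w_2 = (-0.6667)·4 + (-0.3333)·(-3) + 0.6667·(-3) = -3.6667.
u_2 = w_2 + 3.6667·e_1 = (1.5556, -4.2222, -0.5556).
‖u_2‖ = 4.5338, so e_2 = (0.3431, -0.9313, -0.1225).
e_1·w_3 = (-0.6667)·(-2) + (-0.3333)·(-3) + 0.6667·(-3) = 0.3333; e_2·w_3 = 0.3431·(-2) + (-0.9313)·(-3) + (-0.1225)·(-3) = 2.4752.
u_3 = w_3 − 0.3333·e_1 − 2.4752·e_2 = (-2.6270, -0.5838, -2.9189).
‖u_3‖ = 3.9702, so e_3 = (-0.6617, -0.1470, -0.7352).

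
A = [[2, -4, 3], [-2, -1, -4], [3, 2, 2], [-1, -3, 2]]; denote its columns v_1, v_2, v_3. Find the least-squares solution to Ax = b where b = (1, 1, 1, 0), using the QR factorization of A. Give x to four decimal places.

v_1 = (2, -2, 3, -1); ‖v_1‖ = 4.2426, so e_1 = (0.4714, -0.4714, 0.7071, -0.2357).
e_1·v_2 = 0.4714·(-4) + (-0.4714)·(-1) + 0.7071·2 + (-0.2357)·(-3) = 0.7071.
u_2 = v_2 − 0.7071·e_1 = (-4.3333, -0.6667, 1.5000, -2.8333).
‖u_2‖ = 5.4314, so e_2 = (-0.7978, -0.1227, 0.2762, -0.5217).
e_1·v_3 = 0.4714·3 + (-0.4714)·(-4) + 0.7071·2 + (-0.2357)·2 = 4.2426; e_2·v_3 = (-0.7978)·3 + (-0.1227)·(-4) + 0.2762·2 + (-0.5217)·2 = -2.3935.
u_3 = v_3 − 4.2426·e_1 + 2.3935·e_2 = (-0.9096, -2.2938, -0.3390, 1.7514).
‖u_3‖ = 3.0449, so e_3 = (-0.2987, -0.7533, -0.1113, 0.5752).
Qᵀb = (0.7071, -0.6444, -1.1634).
Back-substitute: x_3 = -1.1634/3.0449 = -0.3821.
x_2 = (-0.6444 + 2.3935·(-0.3821))/5.4314 = -0.2870.
x_1 = (0.7071 − 0.7071·(-0.2870) − 4.2426·(-0.3821))/4.2426 = 0.5966.

x = (0.5966, -0.2870, -0.3821)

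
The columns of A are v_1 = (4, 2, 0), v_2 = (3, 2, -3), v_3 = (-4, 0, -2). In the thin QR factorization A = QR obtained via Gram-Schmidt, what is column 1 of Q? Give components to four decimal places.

e_1 = (0.8944, 0.4472, 0.0000)

e_1 = v_1/‖v_1‖ = (4, 2, 0)/4.4721 = (0.8944, 0.4472, 0.0000).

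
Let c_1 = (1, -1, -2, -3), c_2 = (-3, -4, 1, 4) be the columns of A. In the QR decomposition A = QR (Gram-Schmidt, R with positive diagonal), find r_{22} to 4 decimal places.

c_1 = (1, -1, -2, -3); ‖c_1‖ = 3.8730, so q_1 = (0.2582, -0.2582, -0.5164, -0.7746).
q_1·c_2 = 0.2582·(-3) + (-0.2582)·(-4) + (-0.5164)·1 + (-0.7746)·4 = -3.3566.
u_2 = c_2 + 3.3566·q_1 = (-2.1333, -4.8667, -0.7333, 1.4000).
r_{22} = ‖u_2‖ = 5.5438.

r_{22} = 5.5438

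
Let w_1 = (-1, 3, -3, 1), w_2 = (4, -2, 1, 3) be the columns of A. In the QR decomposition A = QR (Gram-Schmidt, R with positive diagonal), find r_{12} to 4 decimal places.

r_{12} = -2.2361

w_1 = (-1, 3, -3, 1); ‖w_1‖ = 4.4721, so q_1 = (-0.2236, 0.6708, -0.6708, 0.2236).
r_{12} = q_1·w_2 = -2.2361.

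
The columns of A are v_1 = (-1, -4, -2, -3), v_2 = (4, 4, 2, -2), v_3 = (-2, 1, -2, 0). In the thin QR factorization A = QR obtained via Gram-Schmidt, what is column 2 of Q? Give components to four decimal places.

e_2 = (0.6292, 0.2961, 0.1480, -0.7032)

e_1 = v_1/‖v_1‖ = (-1, -4, -2, -3)/5.4772 = (-0.1826, -0.7303, -0.3651, -0.5477).
r_{12} = e_1·v_2 = -3.2863.
u_2 = v_2 + 3.2863·e_1 = (3.4000, 1.6000, 0.8000, -3.8000).
‖u_2‖ = 5.4037, so e_2 = (0.6292, 0.2961, 0.1480, -0.7032).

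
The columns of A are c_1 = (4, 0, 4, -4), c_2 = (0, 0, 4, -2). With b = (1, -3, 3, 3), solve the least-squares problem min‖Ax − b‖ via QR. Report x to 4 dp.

x = (-0.1667, 0.5000)

c_1 = (4, 0, 4, -4); ‖c_1‖ = 6.9282, so e_1 = (0.5774, 0.0000, 0.5774, -0.5774).
e_1·c_2 = 0.5774·0 + 0.0000·0 + 0.5774·4 + (-0.5774)·(-2) = 3.4641.
u_2 = c_2 − 3.4641·e_1 = (-2.0000, 0.0000, 2.0000, 0.0000).
‖u_2‖ = 2.8284, so e_2 = (-0.7071, 0.0000, 0.7071, 0.0000).
Qᵀb = (0.5774, 1.4142).
Back-substitute: x_2 = 1.4142/2.8284 = 0.5000.
x_1 = (0.5774 − 3.4641·0.5000)/6.9282 = -0.1667.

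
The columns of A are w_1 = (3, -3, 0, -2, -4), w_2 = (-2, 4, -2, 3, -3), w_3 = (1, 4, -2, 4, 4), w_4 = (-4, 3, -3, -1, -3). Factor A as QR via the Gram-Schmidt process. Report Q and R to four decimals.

Q = [[0.4867, -0.1703, 0.7981, -0.0880], [-0.4867, 0.4938, 0.1652, 0.1667], [0.0000, -0.3235, -0.3355, -0.7332], [-0.3244, 0.3831, 0.3753, -0.6405], [-0.6489, -0.6897, 0.2871, 0.1292]], R = [[6.1644, -1.9467, -5.3533, -1.1355], [0.0000, 6.1815, 1.2261, 4.8192], [0.0000, 0.0000, 4.7790, -2.9269], [0.0000, 0.0000, 0.0000, 3.3045]]

w_1 = (3, -3, 0, -2, -4); ‖w_1‖ = 6.1644, so q_1 = (0.4867, -0.4867, 0.0000, -0.3244, -0.6489).
q_1·w_2 = 0.4867·(-2) + (-0.4867)·4 + 0.0000·(-2) + (-0.3244)·3 + (-0.6489)·(-3) = -1.9467.
u_2 = w_2 + 1.9467·q_1 = (-1.0526, 3.0526, -2.0000, 2.3684, -4.2632).
‖u_2‖ = 6.1815, so q_2 = (-0.1703, 0.4938, -0.3235, 0.3831, -0.6897).
q_1·w_3 = 0.4867·1 + (-0.4867)·4 + 0.0000·(-2) + (-0.3244)·4 + (-0.6489)·4 = -5.3533; q_2·w_3 = (-0.1703)·1 + 0.4938·4 + (-0.3235)·(-2) + 0.3831·4 + (-0.6897)·4 = 1.2261.
u_3 = w_3 + 5.3533·q_1 − 1.2261·q_2 = (3.8140, 0.7893, -1.6033, 1.7934, 1.3719).
‖u_3‖ = 4.7790, so q_3 = (0.7981, 0.1652, -0.3355, 0.3753, 0.2871).
q_1·w_4 = 0.4867·(-4) + (-0.4867)·3 + 0.0000·(-3) + (-0.3244)·(-1) + (-0.6489)·(-3) = -1.1355; q_2·w_4 = (-0.1703)·(-4) + 0.4938·3 + (-0.3235)·(-3) + 0.3831·(-1) + (-0.6897)·(-3) = 4.8192; q_3·w_4 = 0.7981·(-4) + 0.1652·3 + (-0.3355)·(-3) + 0.3753·(-1) + 0.2871·(-3) = -2.9269.
u_4 = w_4 + 1.1355·q_1 − 4.8192·q_2 + 2.9269·q_3 = (-0.2908, 0.5509, -2.4227, -2.1165, 0.4270).
‖u_4‖ = 3.3045, so q_4 = (-0.0880, 0.1667, -0.7332, -0.6405, 0.1292).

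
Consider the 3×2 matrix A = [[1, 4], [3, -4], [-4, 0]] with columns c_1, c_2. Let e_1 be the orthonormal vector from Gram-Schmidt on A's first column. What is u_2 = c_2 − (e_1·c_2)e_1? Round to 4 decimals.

c_1 = (1, 3, -4); ‖c_1‖ = 5.0990, so e_1 = (0.1961, 0.5883, -0.7845).
e_1·c_2 = 0.1961·4 + 0.5883·(-4) + (-0.7845)·0 = -1.5689.
u_2 = c_2 + 1.5689·e_1 = (4.3077, -3.0769, -1.2308).

u_2 = (4.3077, -3.0769, -1.2308)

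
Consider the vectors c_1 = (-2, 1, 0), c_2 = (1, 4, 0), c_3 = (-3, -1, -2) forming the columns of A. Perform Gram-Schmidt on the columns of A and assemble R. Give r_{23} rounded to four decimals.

c_1 = (-2, 1, 0); ‖c_1‖ = 2.2361, so q_1 = (-0.8944, 0.4472, 0.0000).
q_1·c_2 = (-0.8944)·1 + 0.4472·4 + 0.0000·0 = 0.8944.
u_2 = c_2 − 0.8944·q_1 = (1.8000, 3.6000, 0.0000).
‖u_2‖ = 4.0249, so q_2 = (0.4472, 0.8944, 0.0000).
r_{23} = q_2·c_3 = -2.2361.

r_{23} = -2.2361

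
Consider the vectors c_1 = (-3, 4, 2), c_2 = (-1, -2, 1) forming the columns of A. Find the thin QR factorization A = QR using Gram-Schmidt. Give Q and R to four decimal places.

c_1 = (-3, 4, 2); ‖c_1‖ = 5.3852, so q_1 = (-0.5571, 0.7428, 0.3714).
q_1·c_2 = (-0.5571)·(-1) + 0.7428·(-2) + 0.3714·1 = -0.5571.
u_2 = c_2 + 0.5571·q_1 = (-1.3103, -1.5862, 1.2069).
‖u_2‖ = 2.3853, so q_2 = (-0.5493, -0.6650, 0.5060).

Q = [[-0.5571, -0.5493], [0.7428, -0.6650], [0.3714, 0.5060]], R = [[5.3852, -0.5571], [0.0000, 2.3853]]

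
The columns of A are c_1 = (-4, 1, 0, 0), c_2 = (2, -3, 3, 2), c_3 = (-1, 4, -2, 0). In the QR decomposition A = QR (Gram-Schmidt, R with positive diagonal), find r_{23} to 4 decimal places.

q_1 = c_1/‖c_1‖ = (-4, 1, 0, 0)/4.1231 = (-0.9701, 0.2425, 0.0000, 0.0000).
r_{12} = q_1·c_2 = -2.6679.
u_2 = c_2 + 2.6679·q_1 = (-0.5882, -2.3529, 3.0000, 2.0000).
‖u_2‖ = 4.3454, so q_2 = (-0.1354, -0.5415, 0.6904, 0.4603).
r_{23} = q_2·c_3 = -3.4113.

r_{23} = -3.4113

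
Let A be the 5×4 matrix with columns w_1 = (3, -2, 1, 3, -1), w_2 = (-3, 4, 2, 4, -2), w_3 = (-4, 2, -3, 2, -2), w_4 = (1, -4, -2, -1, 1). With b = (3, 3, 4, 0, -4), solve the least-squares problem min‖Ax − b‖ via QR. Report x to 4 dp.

w_1 = (3, -2, 1, 3, -1); ‖w_1‖ = 4.8990, so e_1 = (0.6124, -0.4082, 0.2041, 0.6124, -0.2041).
e_1·w_2 = 0.6124·(-3) + (-0.4082)·4 + 0.2041·2 + 0.6124·4 + (-0.2041)·(-2) = -0.2041.
u_2 = w_2 + 0.2041·e_1 = (-2.8750, 3.9167, 2.0417, 4.1250, -2.0417).
‖u_2‖ = 6.9970, so e_2 = (-0.4109, 0.5598, 0.2918, 0.5895, -0.2918).
e_1·w_3 = 0.6124·(-4) + (-0.4082)·2 + 0.2041·(-3) + 0.6124·2 + (-0.2041)·(-2) = -2.2454; e_2·w_3 = (-0.4109)·(-4) + 0.5598·2 + 0.2918·(-3) + 0.5895·2 + (-0.2918)·(-2) = 3.6504.
u_3 = w_3 + 2.2454·e_1 − 3.6504·e_2 = (-1.1251, -0.9600, -3.6068, 1.2230, -1.3932).
‖u_3‖ = 4.3166, so e_3 = (-0.2606, -0.2224, -0.8356, 0.2833, -0.3228).
e_1·w_4 = 0.6124·1 + (-0.4082)·(-4) + 0.2041·(-2) + 0.6124·(-1) + (-0.2041)·1 = 1.0206; e_2·w_4 = (-0.4109)·1 + 0.5598·(-4) + 0.2918·(-2) + 0.5895·(-1) + (-0.2918)·1 = -4.1148; e_3·w_4 = (-0.2606)·1 + (-0.2224)·(-4) + (-0.8356)·(-2) + 0.2833·(-1) + (-0.3228)·1 = 1.6940.
u_4 = w_4 − 1.0206·e_1 + 4.1148·e_2 − 1.6940·e_3 = (-0.8742, -0.9033, 0.4078, 0.3209, 0.5544).
‖u_4‖ = 1.4686, so e_4 = (-0.5953, -0.6151, 0.2777, 0.2185, 0.3775).
Qᵀb = (2.2454, 2.7809, -3.5004, -4.0303).
Back-substitute: x_4 = -4.0303/1.4686 = -2.7443.
x_3 = (-3.5004 − 1.6940·(-2.7443))/4.3166 = 0.2661.
x_2 = (2.7809 − 3.6504·0.2661 + 4.1148·(-2.7443))/6.9970 = -1.3553.
x_1 = (2.2454 + 0.2041·(-1.3553) + 2.2454·0.2661 − 1.0206·(-2.7443))/4.8990 = 1.0956.

x = (1.0956, -1.3553, 0.2661, -2.7443)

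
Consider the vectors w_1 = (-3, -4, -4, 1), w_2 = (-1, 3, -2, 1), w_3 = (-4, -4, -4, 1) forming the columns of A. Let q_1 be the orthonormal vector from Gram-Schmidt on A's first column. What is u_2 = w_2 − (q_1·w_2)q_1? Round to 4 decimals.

w_1 = (-3, -4, -4, 1); ‖w_1‖ = 6.4807, so q_1 = (-0.4629, -0.6172, -0.6172, 0.1543).
q_1·w_2 = (-0.4629)·(-1) + (-0.6172)·3 + (-0.6172)·(-2) + 0.1543·1 = 0.0000.
u_2 = w_2 + 0.0000·q_1 = (-1.0000, 3.0000, -2.0000, 1.0000).

u_2 = (-1.0000, 3.0000, -2.0000, 1.0000)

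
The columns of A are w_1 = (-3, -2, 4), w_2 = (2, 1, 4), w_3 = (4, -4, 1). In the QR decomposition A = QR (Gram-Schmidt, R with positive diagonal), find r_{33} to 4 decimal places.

q_1 = w_1/‖w_1‖ = (-3, -2, 4)/5.3852 = (-0.5571, -0.3714, 0.7428).
r_{12} = q_1·w_2 = 1.4856.
u_2 = w_2 − 1.4856·q_1 = (2.8276, 1.5517, 2.8966).
‖u_2‖ = 4.3351, so q_2 = (0.6523, 0.3579, 0.6682).
r_{13} = q_1·w_3 = 0.0000; r_{23} = q_2·w_3 = 1.8454.
u_3 = w_3 + 0.0000·q_1 − 1.8454·q_2 = (2.7963, -4.6606, -0.2330).
r_{33} = ‖u_3‖ = 5.4401.

r_{33} = 5.4401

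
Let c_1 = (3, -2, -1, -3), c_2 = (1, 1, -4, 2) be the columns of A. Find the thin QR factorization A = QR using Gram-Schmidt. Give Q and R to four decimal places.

c_1 = (3, -2, -1, -3); ‖c_1‖ = 4.7958, so e_1 = (0.6255, -0.4170, -0.2085, -0.6255).
e_1·c_2 = 0.6255·1 + (-0.4170)·1 + (-0.2085)·(-4) + (-0.6255)·2 = -0.2085.
u_2 = c_2 + 0.2085·e_1 = (1.1304, 0.9130, -4.0435, 1.8696).
‖u_2‖ = 4.6858, so e_2 = (0.2412, 0.1949, -0.8629, 0.3990).

Q = [[0.6255, 0.2412], [-0.4170, 0.1949], [-0.2085, -0.8629], [-0.6255, 0.3990]], R = [[4.7958, -0.2085], [0.0000, 4.6858]]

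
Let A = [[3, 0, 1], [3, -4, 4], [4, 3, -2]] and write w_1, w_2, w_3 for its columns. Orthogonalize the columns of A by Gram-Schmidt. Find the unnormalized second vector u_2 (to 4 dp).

w_1 = (3, 3, 4); ‖w_1‖ = 5.8310, so q_1 = (0.5145, 0.5145, 0.6860).
q_1·w_2 = 0.5145·0 + 0.5145·(-4) + 0.6860·3 = 0.0000.
u_2 = w_2 + 0.0000·q_1 = (0.0000, -4.0000, 3.0000).

u_2 = (0.0000, -4.0000, 3.0000)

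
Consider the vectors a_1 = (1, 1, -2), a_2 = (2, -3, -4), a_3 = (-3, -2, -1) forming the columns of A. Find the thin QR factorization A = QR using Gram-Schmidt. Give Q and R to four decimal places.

Q = [[0.4082, 0.1826, -0.8944], [0.4082, -0.9129, 0.0000], [-0.8165, -0.3651, -0.4472]], R = [[2.4495, 2.8577, -1.2247], [0.0000, 4.5644, 1.6432], [0.0000, 0.0000, 3.1305]]

q_1 = a_1/‖a_1‖ = (1, 1, -2)/2.4495 = (0.4082, 0.4082, -0.8165).
r_{12} = q_1·a_2 = 2.8577.
u_2 = a_2 − 2.8577·q_1 = (0.8333, -4.1667, -1.6667).
‖u_2‖ = 4.5644, so q_2 = (0.1826, -0.9129, -0.3651).
r_{13} = q_1·a_3 = -1.2247; r_{23} = q_2·a_3 = 1.6432.
u_3 = a_3 + 1.2247·q_1 − 1.6432·q_2 = (-2.8000, 0.0000, -1.4000).
‖u_3‖ = 3.1305, so q_3 = (-0.8944, 0.0000, -0.4472).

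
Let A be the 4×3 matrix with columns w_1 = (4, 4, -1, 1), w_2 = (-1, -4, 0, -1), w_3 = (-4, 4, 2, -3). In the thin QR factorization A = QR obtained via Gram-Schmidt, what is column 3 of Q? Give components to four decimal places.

w_1 = (4, 4, -1, 1); ‖w_1‖ = 5.8310, so e_1 = (0.6860, 0.6860, -0.1715, 0.1715).
e_1·w_2 = 0.6860·(-1) + 0.6860·(-4) + (-0.1715)·0 + 0.1715·(-1) = -3.6015.
u_2 = w_2 + 3.6015·e_1 = (1.4706, -1.5294, -0.6176, -0.3824).
‖u_2‖ = 2.2426, so e_2 = (0.6557, -0.6820, -0.2754, -0.1705).
e_1·w_3 = 0.6860·(-4) + 0.6860·4 + (-0.1715)·2 + 0.1715·(-3) = -0.8575; e_2·w_3 = 0.6557·(-4) + (-0.6820)·4 + (-0.2754)·2 + (-0.1705)·(-3) = -5.3902.
u_3 = w_3 + 0.8575·e_1 + 5.3902·e_2 = (0.1228, 0.9123, 0.3684, -3.7719).
‖u_3‖ = 3.9001, so e_3 = (0.0315, 0.2339, 0.0945, -0.9671).

e_3 = (0.0315, 0.2339, 0.0945, -0.9671)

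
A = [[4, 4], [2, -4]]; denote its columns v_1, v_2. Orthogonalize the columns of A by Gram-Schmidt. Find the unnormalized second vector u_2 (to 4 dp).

u_2 = (2.4000, -4.8000)

v_1 = (4, 2); ‖v_1‖ = 4.4721, so e_1 = (0.8944, 0.4472).
e_1·v_2 = 0.8944·4 + 0.4472·(-4) = 1.7889.
u_2 = v_2 − 1.7889·e_1 = (2.4000, -4.8000).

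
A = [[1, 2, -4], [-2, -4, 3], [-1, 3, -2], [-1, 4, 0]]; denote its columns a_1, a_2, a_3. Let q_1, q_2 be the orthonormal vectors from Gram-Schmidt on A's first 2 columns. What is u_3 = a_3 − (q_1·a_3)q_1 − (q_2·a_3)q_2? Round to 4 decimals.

a_1 = (1, -2, -1, -1); ‖a_1‖ = 2.6458, so q_1 = (0.3780, -0.7559, -0.3780, -0.3780).
q_1·a_2 = 0.3780·2 + (-0.7559)·(-4) + (-0.3780)·3 + (-0.3780)·4 = 1.1339.
u_2 = a_2 − 1.1339·q_1 = (1.5714, -3.1429, 3.4286, 4.4286).
‖u_2‖ = 6.6117, so q_2 = (0.2377, -0.4753, 0.5186, 0.6698).
q_1·a_3 = 0.3780·(-4) + (-0.7559)·3 + (-0.3780)·(-2) + (-0.3780)·0 = -3.0237; q_2·a_3 = 0.2377·(-4) + (-0.4753)·3 + 0.5186·(-2) + 0.6698·0 = -3.4139.
u_3 = a_3 + 3.0237·q_1 + 3.4139·q_2 = (-2.0458, -0.9085, -1.3725, 1.1438).

u_3 = (-2.0458, -0.9085, -1.3725, 1.1438)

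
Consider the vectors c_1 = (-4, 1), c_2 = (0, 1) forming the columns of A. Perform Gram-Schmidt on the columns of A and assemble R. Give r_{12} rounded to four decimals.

r_{12} = 0.2425

e_1 = c_1/‖c_1‖ = (-4, 1)/4.1231 = (-0.9701, 0.2425).
r_{12} = e_1·c_2 = 0.2425.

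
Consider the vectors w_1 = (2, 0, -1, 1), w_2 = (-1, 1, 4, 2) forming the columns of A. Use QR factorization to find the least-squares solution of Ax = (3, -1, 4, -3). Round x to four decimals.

x = (0.0172, 0.2759)

w_1 = (2, 0, -1, 1); ‖w_1‖ = 2.4495, so e_1 = (0.8165, 0.0000, -0.4082, 0.4082).
e_1·w_2 = 0.8165·(-1) + 0.0000·1 + (-0.4082)·4 + 0.4082·2 = -1.6330.
u_2 = w_2 + 1.6330·e_1 = (0.3333, 1.0000, 3.3333, 2.6667).
‖u_2‖ = 4.3970, so e_2 = (0.0758, 0.2274, 0.7581, 0.6065).
Qᵀb = (-0.4082, 1.2130).
Back-substitute: x_2 = 1.2130/4.3970 = 0.2759.
x_1 = (-0.4082 + 1.6330·0.2759)/2.4495 = 0.0172.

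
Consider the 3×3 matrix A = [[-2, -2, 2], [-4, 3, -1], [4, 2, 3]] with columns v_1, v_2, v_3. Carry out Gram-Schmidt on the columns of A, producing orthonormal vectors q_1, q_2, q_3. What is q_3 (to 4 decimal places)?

v_1 = (-2, -4, 4); ‖v_1‖ = 6.0000, so q_1 = (-0.3333, -0.6667, 0.6667).
q_1·v_2 = (-0.3333)·(-2) + (-0.6667)·3 + 0.6667·2 = 0.0000.
u_2 = v_2 + 0.0000·q_1 = (-2.0000, 3.0000, 2.0000).
‖u_2‖ = 4.1231, so q_2 = (-0.4851, 0.7276, 0.4851).
q_1·v_3 = (-0.3333)·2 + (-0.6667)·(-1) + 0.6667·3 = 2.0000; q_2·v_3 = (-0.4851)·2 + 0.7276·(-1) + 0.4851·3 = -0.2425.
u_3 = v_3 − 2.0000·q_1 + 0.2425·q_2 = (2.5490, 0.5098, 1.7843).
‖u_3‖ = 3.1530, so q_3 = (0.8085, 0.1617, 0.5659).

q_3 = (0.8085, 0.1617, 0.5659)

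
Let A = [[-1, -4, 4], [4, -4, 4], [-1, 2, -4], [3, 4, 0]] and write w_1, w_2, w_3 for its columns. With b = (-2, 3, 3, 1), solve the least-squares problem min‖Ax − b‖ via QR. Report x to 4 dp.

w_1 = (-1, 4, -1, 3); ‖w_1‖ = 5.1962, so e_1 = (-0.1925, 0.7698, -0.1925, 0.5774).
e_1·w_2 = (-0.1925)·(-4) + 0.7698·(-4) + (-0.1925)·2 + 0.5774·4 = -0.3849.
u_2 = w_2 + 0.3849·e_1 = (-4.0741, -3.7037, 1.9259, 4.2222).
‖u_2‖ = 7.2008, so e_2 = (-0.5658, -0.5143, 0.2675, 0.5864).
e_1·w_3 = (-0.1925)·4 + 0.7698·4 + (-0.1925)·(-4) + 0.5774·0 = 3.0792; e_2·w_3 = (-0.5658)·4 + (-0.5143)·4 + 0.2675·(-4) + 0.5864·0 = -5.3903.
u_3 = w_3 − 3.0792·e_1 + 5.3903·e_2 = (1.5429, -1.1429, -1.9657, 1.3829).
‖u_3‖ = 3.0762, so e_3 = (0.5016, -0.3715, -0.6390, 0.4495).
Qᵀb = (2.6943, 0.9773, -3.5852).
Back-substitute: x_3 = -3.5852/3.0762 = -1.1655.
x_2 = (0.9773 + 5.3903·(-1.1655))/7.2008 = -0.7367.
x_1 = (2.6943 + 0.3849·(-0.7367) − 3.0792·(-1.1655))/5.1962 = 1.1546.

x = (1.1546, -0.7367, -1.1655)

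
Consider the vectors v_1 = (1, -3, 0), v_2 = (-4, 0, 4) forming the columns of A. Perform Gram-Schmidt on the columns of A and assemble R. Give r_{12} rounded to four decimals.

v_1 = (1, -3, 0); ‖v_1‖ = 3.1623, so q_1 = (0.3162, -0.9487, 0.0000).
r_{12} = q_1·v_2 = -1.2649.

r_{12} = -1.2649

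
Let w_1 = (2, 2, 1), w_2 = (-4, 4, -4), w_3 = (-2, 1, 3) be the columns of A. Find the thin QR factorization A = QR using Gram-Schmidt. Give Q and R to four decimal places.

w_1 = (2, 2, 1); ‖w_1‖ = 3.0000, so e_1 = (0.6667, 0.6667, 0.3333).
e_1·w_2 = 0.6667·(-4) + 0.6667·4 + 0.3333·(-4) = -1.3333.
u_2 = w_2 + 1.3333·e_1 = (-3.1111, 4.8889, -3.5556).
‖u_2‖ = 6.7987, so e_2 = (-0.4576, 0.7191, -0.5230).
e_1·w_3 = 0.6667·(-2) + 0.6667·1 + 0.3333·3 = 0.3333; e_2·w_3 = (-0.4576)·(-2) + 0.7191·1 + (-0.5230)·3 = 0.0654.
u_3 = w_3 − 0.3333·e_1 − 0.0654·e_2 = (-2.1923, 0.7308, 2.9231).
‖u_3‖ = 3.7262, so e_3 = (-0.5883, 0.1961, 0.7845).

Q = [[0.6667, -0.4576, -0.5883], [0.6667, 0.7191, 0.1961], [0.3333, -0.5230, 0.7845]], R = [[3.0000, -1.3333, 0.3333], [0.0000, 6.7987, 0.0654], [0.0000, 0.0000, 3.7262]]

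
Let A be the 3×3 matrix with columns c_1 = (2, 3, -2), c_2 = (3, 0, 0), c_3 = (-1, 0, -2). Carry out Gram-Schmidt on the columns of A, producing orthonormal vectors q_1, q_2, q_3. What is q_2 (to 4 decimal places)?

q_2 = (0.8745, -0.4036, 0.2691)

c_1 = (2, 3, -2); ‖c_1‖ = 4.1231, so q_1 = (0.4851, 0.7276, -0.4851).
q_1·c_2 = 0.4851·3 + 0.7276·0 + (-0.4851)·0 = 1.4552.
u_2 = c_2 − 1.4552·q_1 = (2.2941, -1.0588, 0.7059).
‖u_2‖ = 2.6234, so q_2 = (0.8745, -0.4036, 0.2691).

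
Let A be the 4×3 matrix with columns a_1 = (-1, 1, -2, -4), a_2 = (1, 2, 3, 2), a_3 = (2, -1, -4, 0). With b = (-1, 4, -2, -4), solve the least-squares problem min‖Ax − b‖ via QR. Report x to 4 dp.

x = (1.6578, 0.9834, 0.2625)

a_1 = (-1, 1, -2, -4); ‖a_1‖ = 4.6904, so e_1 = (-0.2132, 0.2132, -0.4264, -0.8528).
e_1·a_2 = (-0.2132)·1 + 0.2132·2 + (-0.4264)·3 + (-0.8528)·2 = -2.7716.
u_2 = a_2 + 2.7716·e_1 = (0.4091, 2.5909, 1.8182, -0.3636).
‖u_2‖ = 3.2122, so e_2 = (0.1274, 0.8066, 0.5660, -0.1132).
e_1·a_3 = (-0.2132)·2 + 0.2132·(-1) + (-0.4264)·(-4) + (-0.8528)·0 = 1.0660; e_2·a_3 = 0.1274·2 + 0.8066·(-1) + 0.5660·(-4) + (-0.1132)·0 = -2.8160.
u_3 = a_3 − 1.0660·e_1 + 2.8160·e_2 = (2.5859, 1.0441, -1.9515, 0.5903).
‖u_3‖ = 3.4546, so e_3 = (0.7485, 0.3022, -0.5649, 0.1709).
Qᵀb = (5.3300, 2.4198, 0.9067).
Back-substitute: x_3 = 0.9067/3.4546 = 0.2625.
x_2 = (2.4198 + 2.8160·0.2625)/3.2122 = 0.9834.
x_1 = (5.3300 + 2.7716·0.9834 − 1.0660·0.2625)/4.6904 = 1.6578.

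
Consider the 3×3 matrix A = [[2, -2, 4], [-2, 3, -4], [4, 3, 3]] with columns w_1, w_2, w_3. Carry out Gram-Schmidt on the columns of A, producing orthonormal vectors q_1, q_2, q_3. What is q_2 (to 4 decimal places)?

q_2 = (-0.4637, 0.6777, 0.5707)

w_1 = (2, -2, 4); ‖w_1‖ = 4.8990, so q_1 = (0.4082, -0.4082, 0.8165).
q_1·w_2 = 0.4082·(-2) + (-0.4082)·3 + 0.8165·3 = 0.4082.
u_2 = w_2 − 0.4082·q_1 = (-2.1667, 3.1667, 2.6667).
‖u_2‖ = 4.6726, so q_2 = (-0.4637, 0.6777, 0.5707).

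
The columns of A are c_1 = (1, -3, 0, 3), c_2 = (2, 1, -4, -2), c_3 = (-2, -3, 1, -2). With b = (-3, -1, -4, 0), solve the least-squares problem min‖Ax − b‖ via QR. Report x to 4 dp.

x = (0.1749, 0.5432, 0.4793)

c_1 = (1, -3, 0, 3); ‖c_1‖ = 4.3589, so e_1 = (0.2294, -0.6882, 0.0000, 0.6882).
e_1·c_2 = 0.2294·2 + (-0.6882)·1 + 0.0000·(-4) + 0.6882·(-2) = -1.6059.
u_2 = c_2 + 1.6059·e_1 = (2.3684, -0.1053, -4.0000, -0.8947).
‖u_2‖ = 4.7351, so e_2 = (0.5002, -0.0222, -0.8448, -0.1890).
e_1·c_3 = 0.2294·(-2) + (-0.6882)·(-3) + 0.0000·1 + 0.6882·(-2) = 0.2294; e_2·c_3 = 0.5002·(-2) + (-0.0222)·(-3) + (-0.8448)·1 + (-0.1890)·(-2) = -1.4005.
u_3 = c_3 − 0.2294·e_1 + 1.4005·e_2 = (-1.3521, -2.8732, -0.1831, -2.4225).
‖u_3‖ = 3.9982, so e_3 = (-0.3382, -0.7186, -0.0458, -0.6059).
Qᵀb = (0.0000, 1.9007, 1.9163).
Back-substitute: x_3 = 1.9163/3.9982 = 0.4793.
x_2 = (1.9007 + 1.4005·0.4793)/4.7351 = 0.5432.
x_1 = (0.0000 + 1.6059·0.5432 − 0.2294·0.4793)/4.3589 = 0.1749.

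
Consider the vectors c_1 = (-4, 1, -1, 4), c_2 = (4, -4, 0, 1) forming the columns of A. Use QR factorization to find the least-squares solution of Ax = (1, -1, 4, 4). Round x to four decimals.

x = (0.4885, 0.6005)

q_1 = c_1/‖c_1‖ = (-4, 1, -1, 4)/5.8310 = (-0.6860, 0.1715, -0.1715, 0.6860).
r_{12} = q_1·c_2 = -2.7440.
u_2 = c_2 + 2.7440·q_1 = (2.1176, -3.5294, -0.4706, 2.8824).
‖u_2‖ = 5.0468, so q_2 = (0.4196, -0.6993, -0.0932, 0.5711).
Qᵀb = (1.2005, 3.0304).
Back-substitute: x_2 = 3.0304/5.0468 = 0.6005.
x_1 = (1.2005 + 2.7440·0.6005)/5.8310 = 0.4885.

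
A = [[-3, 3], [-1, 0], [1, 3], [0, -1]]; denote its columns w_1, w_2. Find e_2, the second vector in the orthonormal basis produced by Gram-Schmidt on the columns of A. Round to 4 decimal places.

w_1 = (-3, -1, 1, 0); ‖w_1‖ = 3.3166, so e_1 = (-0.9045, -0.3015, 0.3015, 0.0000).
e_1·w_2 = (-0.9045)·3 + (-0.3015)·0 + 0.3015·3 + 0.0000·(-1) = -1.8091.
u_2 = w_2 + 1.8091·e_1 = (1.3636, -0.5455, 3.5455, -1.0000).
‖u_2‖ = 3.9658, so e_2 = (0.3439, -0.1375, 0.8940, -0.2522).

e_2 = (0.3439, -0.1375, 0.8940, -0.2522)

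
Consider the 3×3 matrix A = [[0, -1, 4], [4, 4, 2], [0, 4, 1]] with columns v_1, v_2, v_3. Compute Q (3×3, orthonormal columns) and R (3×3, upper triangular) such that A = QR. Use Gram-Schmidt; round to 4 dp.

Q = [[0.0000, -0.2425, 0.9701], [1.0000, 0.0000, 0.0000], [0.0000, 0.9701, 0.2425]], R = [[4.0000, 4.0000, 2.0000], [0.0000, 4.1231, 0.0000], [0.0000, 0.0000, 4.1231]]

v_1 = (0, 4, 0); ‖v_1‖ = 4.0000, so q_1 = (0.0000, 1.0000, 0.0000).
q_1·v_2 = 0.0000·(-1) + 1.0000·4 + 0.0000·4 = 4.0000.
u_2 = v_2 − 4.0000·q_1 = (-1.0000, 0.0000, 4.0000).
‖u_2‖ = 4.1231, so q_2 = (-0.2425, 0.0000, 0.9701).
q_1·v_3 = 0.0000·4 + 1.0000·2 + 0.0000·1 = 2.0000; q_2·v_3 = (-0.2425)·4 + 0.0000·2 + 0.9701·1 = 0.0000.
u_3 = v_3 − 2.0000·q_1 + 0.0000·q_2 = (4.0000, 0.0000, 1.0000).
‖u_3‖ = 4.1231, so q_3 = (0.9701, 0.0000, 0.2425).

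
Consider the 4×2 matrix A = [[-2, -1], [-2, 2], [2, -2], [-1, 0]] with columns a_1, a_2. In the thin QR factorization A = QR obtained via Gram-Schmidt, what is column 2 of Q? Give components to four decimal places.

q_2 = (-0.7704, 0.4314, -0.4314, -0.1849)

a_1 = (-2, -2, 2, -1); ‖a_1‖ = 3.6056, so q_1 = (-0.5547, -0.5547, 0.5547, -0.2774).
q_1·a_2 = (-0.5547)·(-1) + (-0.5547)·2 + 0.5547·(-2) + (-0.2774)·0 = -1.6641.
u_2 = a_2 + 1.6641·q_1 = (-1.9231, 1.0769, -1.0769, -0.4615).
‖u_2‖ = 2.4962, so q_2 = (-0.7704, 0.4314, -0.4314, -0.1849).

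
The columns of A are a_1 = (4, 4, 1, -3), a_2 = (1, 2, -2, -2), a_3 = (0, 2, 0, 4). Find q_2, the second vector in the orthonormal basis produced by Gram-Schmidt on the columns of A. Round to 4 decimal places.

a_1 = (4, 4, 1, -3); ‖a_1‖ = 6.4807, so q_1 = (0.6172, 0.6172, 0.1543, -0.4629).
q_1·a_2 = 0.6172·1 + 0.6172·2 + 0.1543·(-2) + (-0.4629)·(-2) = 2.4689.
u_2 = a_2 − 2.4689·q_1 = (-0.5238, 0.4762, -2.3810, -0.8571).
‖u_2‖ = 2.6277, so q_2 = (-0.1993, 0.1812, -0.9061, -0.3262).

q_2 = (-0.1993, 0.1812, -0.9061, -0.3262)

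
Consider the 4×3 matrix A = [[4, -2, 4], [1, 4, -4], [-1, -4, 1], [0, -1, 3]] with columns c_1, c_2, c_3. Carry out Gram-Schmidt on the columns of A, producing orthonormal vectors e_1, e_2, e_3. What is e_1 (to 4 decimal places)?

c_1 = (4, 1, -1, 0); ‖c_1‖ = 4.2426, so e_1 = (0.9428, 0.2357, -0.2357, 0.0000).

e_1 = (0.9428, 0.2357, -0.2357, 0.0000)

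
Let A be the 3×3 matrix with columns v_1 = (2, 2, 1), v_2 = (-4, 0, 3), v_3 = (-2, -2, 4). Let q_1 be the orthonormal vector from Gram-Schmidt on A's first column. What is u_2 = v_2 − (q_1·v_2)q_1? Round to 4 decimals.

v_1 = (2, 2, 1); ‖v_1‖ = 3.0000, so q_1 = (0.6667, 0.6667, 0.3333).
q_1·v_2 = 0.6667·(-4) + 0.6667·0 + 0.3333·3 = -1.6667.
u_2 = v_2 + 1.6667·q_1 = (-2.8889, 1.1111, 3.5556).

u_2 = (-2.8889, 1.1111, 3.5556)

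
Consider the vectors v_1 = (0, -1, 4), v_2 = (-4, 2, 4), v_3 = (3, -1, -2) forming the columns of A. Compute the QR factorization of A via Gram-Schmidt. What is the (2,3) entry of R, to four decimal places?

r_{23} = -3.2820

v_1 = (0, -1, 4); ‖v_1‖ = 4.1231, so q_1 = (0.0000, -0.2425, 0.9701).
q_1·v_2 = 0.0000·(-4) + (-0.2425)·2 + 0.9701·4 = 3.3955.
u_2 = v_2 − 3.3955·q_1 = (-4.0000, 2.8235, 0.7059).
‖u_2‖ = 4.9468, so q_2 = (-0.8086, 0.5708, 0.1427).
r_{23} = q_2·v_3 = -3.2820.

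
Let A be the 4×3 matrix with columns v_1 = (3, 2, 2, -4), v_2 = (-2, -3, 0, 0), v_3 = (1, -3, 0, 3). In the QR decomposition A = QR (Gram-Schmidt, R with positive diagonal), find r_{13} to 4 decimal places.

r_{13} = -2.6112

e_1 = v_1/‖v_1‖ = (3, 2, 2, -4)/5.7446 = (0.5222, 0.3482, 0.3482, -0.6963).
r_{13} = e_1·v_3 = -2.6112.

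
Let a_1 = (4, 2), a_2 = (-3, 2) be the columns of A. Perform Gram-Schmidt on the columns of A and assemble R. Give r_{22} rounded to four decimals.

r_{22} = 3.1305

q_1 = a_1/‖a_1‖ = (4, 2)/4.4721 = (0.8944, 0.4472).
r_{12} = q_1·a_2 = -1.7889.
u_2 = a_2 + 1.7889·q_1 = (-1.4000, 2.8000).
r_{22} = ‖u_2‖ = 3.1305.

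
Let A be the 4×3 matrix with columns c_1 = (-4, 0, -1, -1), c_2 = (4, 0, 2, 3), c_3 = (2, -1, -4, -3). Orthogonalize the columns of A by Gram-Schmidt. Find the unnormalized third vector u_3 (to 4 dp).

u_3 = (0.2716, -1.0000, -2.1728, 1.0864)

e_1 = c_1/‖c_1‖ = (-4, 0, -1, -1)/4.2426 = (-0.9428, 0.0000, -0.2357, -0.2357).
r_{12} = e_1·c_2 = -4.9497.
u_2 = c_2 + 4.9497·e_1 = (-0.6667, 0.0000, 0.8333, 1.8333).
‖u_2‖ = 2.1213, so e_2 = (-0.3143, 0.0000, 0.3928, 0.8642).
r_{13} = e_1·c_3 = -0.2357; r_{23} = e_2·c_3 = -4.7926.
u_3 = c_3 + 0.2357·e_1 + 4.7926·e_2 = (0.2716, -1.0000, -2.1728, 1.0864).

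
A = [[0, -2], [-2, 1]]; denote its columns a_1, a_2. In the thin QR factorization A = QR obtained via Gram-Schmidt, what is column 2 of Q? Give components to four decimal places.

a_1 = (0, -2); ‖a_1‖ = 2.0000, so e_1 = (0.0000, -1.0000).
e_1·a_2 = 0.0000·(-2) + (-1.0000)·1 = -1.0000.
u_2 = a_2 + 1.0000·e_1 = (-2.0000, 0.0000).
‖u_2‖ = 2.0000, so e_2 = (-1.0000, 0.0000).

e_2 = (-1.0000, 0.0000)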